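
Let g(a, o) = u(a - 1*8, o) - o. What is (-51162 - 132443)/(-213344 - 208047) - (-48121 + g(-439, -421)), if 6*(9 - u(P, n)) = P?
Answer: 40130696313/842782 ≈ 47617.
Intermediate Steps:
u(P, n) = 9 - P/6
g(a, o) = 31/3 - o - a/6 (g(a, o) = (9 - (a - 1*8)/6) - o = (9 - (a - 8)/6) - o = (9 - (-8 + a)/6) - o = (9 + (4/3 - a/6)) - o = (31/3 - a/6) - o = 31/3 - o - a/6)
(-51162 - 132443)/(-213344 - 208047) - (-48121 + g(-439, -421)) = (-51162 - 132443)/(-213344 - 208047) - (-48121 + (31/3 - 1*(-421) - ⅙*(-439))) = -183605/(-421391) - (-48121 + (31/3 + 421 + 439/6)) = -183605*(-1/421391) - (-48121 + 1009/2) = 183605/421391 - 1*(-95233/2) = 183605/421391 + 95233/2 = 40130696313/842782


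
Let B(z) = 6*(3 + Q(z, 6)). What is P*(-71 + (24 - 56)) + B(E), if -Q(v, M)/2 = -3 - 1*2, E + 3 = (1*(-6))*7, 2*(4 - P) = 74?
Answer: 3477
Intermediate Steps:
P = -33 (P = 4 - ½*74 = 4 - 37 = -33)
E = -45 (E = -3 + (1*(-6))*7 = -3 - 6*7 = -3 - 42 = -45)
Q(v, M) = 10 (Q(v, M) = -2*(-3 - 1*2) = -2*(-3 - 2) = -2*(-5) = 10)
B(z) = 78 (B(z) = 6*(3 + 10) = 6*13 = 78)
P*(-71 + (24 - 56)) + B(E) = -33*(-71 + (24 - 56)) + 78 = -33*(-71 - 32) + 78 = -33*(-103) + 78 = 3399 + 78 = 3477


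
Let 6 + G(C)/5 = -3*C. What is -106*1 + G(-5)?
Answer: -61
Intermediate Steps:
G(C) = -30 - 15*C (G(C) = -30 + 5*(-3*C) = -30 - 15*C)
-106*1 + G(-5) = -106*1 + (-30 - 15*(-5)) = -106 + (-30 + 75) = -106 + 45 = -61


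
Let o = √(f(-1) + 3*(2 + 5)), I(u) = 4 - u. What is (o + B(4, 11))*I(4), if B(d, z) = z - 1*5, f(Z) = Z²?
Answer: 0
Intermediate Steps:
B(d, z) = -5 + z (B(d, z) = z - 5 = -5 + z)
o = √22 (o = √((-1)² + 3*(2 + 5)) = √(1 + 3*7) = √(1 + 21) = √22 ≈ 4.6904)
(o + B(4, 11))*I(4) = (√22 + (-5 + 11))*(4 - 1*4) = (√22 + 6)*(4 - 4) = (6 + √22)*0 = 0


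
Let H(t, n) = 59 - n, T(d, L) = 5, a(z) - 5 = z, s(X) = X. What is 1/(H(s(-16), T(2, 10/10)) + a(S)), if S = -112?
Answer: -1/53 ≈ -0.018868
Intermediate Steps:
a(z) = 5 + z
1/(H(s(-16), T(2, 10/10)) + a(S)) = 1/((59 - 1*5) + (5 - 112)) = 1/((59 - 5) - 107) = 1/(54 - 107) = 1/(-53) = -1/53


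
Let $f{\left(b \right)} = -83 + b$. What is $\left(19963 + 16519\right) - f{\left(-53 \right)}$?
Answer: $36618$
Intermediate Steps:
$\left(19963 + 16519\right) - f{\left(-53 \right)} = \left(19963 + 16519\right) - \left(-83 - 53\right) = 36482 - -136 = 36482 + 136 = 36618$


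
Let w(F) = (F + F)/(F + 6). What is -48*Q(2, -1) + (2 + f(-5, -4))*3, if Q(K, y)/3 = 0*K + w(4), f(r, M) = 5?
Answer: -471/5 ≈ -94.200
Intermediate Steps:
w(F) = 2*F/(6 + F) (w(F) = (2*F)/(6 + F) = 2*F/(6 + F))
Q(K, y) = 12/5 (Q(K, y) = 3*(0*K + 2*4/(6 + 4)) = 3*(0 + 2*4/10) = 3*(0 + 2*4*(⅒)) = 3*(0 + ⅘) = 3*(⅘) = 12/5)
-48*Q(2, -1) + (2 + f(-5, -4))*3 = -48*12/5 + (2 + 5)*3 = -576/5 + 7*3 = -576/5 + 21 = -471/5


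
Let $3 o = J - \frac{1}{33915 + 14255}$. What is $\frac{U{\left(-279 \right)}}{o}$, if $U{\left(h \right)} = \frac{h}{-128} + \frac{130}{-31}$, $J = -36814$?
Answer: $\frac{192463235}{1172762491968} \approx 0.00016411$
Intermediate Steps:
$U{\left(h \right)} = - \frac{130}{31} - \frac{h}{128}$ ($U{\left(h \right)} = h \left(- \frac{1}{128}\right) + 130 \left(- \frac{1}{31}\right) = - \frac{h}{128} - \frac{130}{31} = - \frac{130}{31} - \frac{h}{128}$)
$o = - \frac{591110127}{48170}$ ($o = \frac{-36814 - \frac{1}{33915 + 14255}}{3} = \frac{-36814 - \frac{1}{48170}}{3} = \frac{1}{3} \left(- \frac{1773330381}{48170}\right) = - \frac{591110127}{48170} \approx -12271.0$)
$\frac{U{\left(-279 \right)}}{o} = \frac{- \frac{130}{31} - - \frac{279}{128}}{- \frac{591110127}{48170}} = \left(- \frac{130}{31} + \frac{279}{128}\right) \left(- \frac{48170}{591110127}\right) = \left(- \frac{7991}{3968}\right) \left(- \frac{48170}{591110127}\right) = \frac{192463235}{1172762491968}$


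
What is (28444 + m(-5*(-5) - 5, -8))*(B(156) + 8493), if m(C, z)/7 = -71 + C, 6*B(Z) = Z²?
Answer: 352463763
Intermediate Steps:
B(Z) = Z²/6
m(C, z) = -497 + 7*C (m(C, z) = 7*(-71 + C) = -497 + 7*C)
(28444 + m(-5*(-5) - 5, -8))*(B(156) + 8493) = (28444 + (-497 + 7*(-5*(-5) - 5)))*((⅙)*156² + 8493) = (28444 + (-497 + 7*(25 - 5)))*((⅙)*24336 + 8493) = (28444 + (-497 + 7*20))*(4056 + 8493) = (28444 + (-497 + 140))*12549 = (28444 - 357)*12549 = 28087*12549 = 352463763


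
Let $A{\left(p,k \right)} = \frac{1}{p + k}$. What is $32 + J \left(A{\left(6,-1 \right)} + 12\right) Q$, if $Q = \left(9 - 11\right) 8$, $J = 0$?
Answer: $32$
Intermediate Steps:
$A{\left(p,k \right)} = \frac{1}{k + p}$
$Q = -16$ ($Q = \left(-2\right) 8 = -16$)
$32 + J \left(A{\left(6,-1 \right)} + 12\right) Q = 32 + 0 \left(\frac{1}{-1 + 6} + 12\right) \left(-16\right) = 32 + 0 \left(\frac{1}{5} + 12\right) \left(-16\right) = 32 + 0 \cdot \frac{61}{5} \left(-16\right) = 32 + 0 \left(-16\right) = 32 + 0 = 32$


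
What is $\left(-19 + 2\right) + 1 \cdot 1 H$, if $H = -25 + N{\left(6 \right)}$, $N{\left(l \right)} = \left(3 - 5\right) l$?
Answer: $-54$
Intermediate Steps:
$N{\left(l \right)} = - 2 l$
$H = -37$ ($H = -25 - 12 = -37$)
$\left(-19 + 2\right) + 1 \cdot 1 H = \left(-19 + 2\right) + 1 \cdot 1 \left(-37\right) = -17 + 1 \left(-37\right) = -17 - 37 = -54$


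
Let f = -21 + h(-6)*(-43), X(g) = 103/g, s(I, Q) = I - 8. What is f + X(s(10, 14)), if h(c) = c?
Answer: 577/2 ≈ 288.50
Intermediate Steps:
s(I, Q) = -8 + I
f = 237 (f = -21 - 6*(-43) = -21 + 258 = 237)
f + X(s(10, 14)) = 237 + 103/(-8 + 10) = 237 + 103/2 = 577/2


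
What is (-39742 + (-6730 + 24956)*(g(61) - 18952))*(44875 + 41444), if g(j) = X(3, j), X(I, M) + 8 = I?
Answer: -29827532521656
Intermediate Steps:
X(I, M) = -8 + I
g(j) = -5 (g(j) = -8 + 3 = -5)
(-39742 + (-6730 + 24956)*(g(61) - 18952))*(44875 + 41444) = (-39742 + (-6730 + 24956)*(-5 - 18952))*(44875 + 41444) = (-39742 + 18226*(-18957))*86319 = (-39742 - 345510282)*86319 = -345550024*86319 = -29827532521656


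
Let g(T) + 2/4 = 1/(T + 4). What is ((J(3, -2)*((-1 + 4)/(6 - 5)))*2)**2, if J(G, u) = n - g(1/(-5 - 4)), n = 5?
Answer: 1212201/1225 ≈ 989.55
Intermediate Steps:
g(T) = -1/2 + 1/(4 + T) (g(T) = -1/2 + 1/(T + 4) = -1/2 + 1/(4 + T))
J(G, u) = 367/70 (J(G, u) = 5 - (-2 - 1/(-5 - 4))/(2*(4 + 1/(-5 - 4))) = 5 - (-2 - 1/(-9))/(2*(4 + 1/(-9))) = 5 - (-2 - 1*(-1/9))/(2*(4 - 1/9)) = 5 - (-2 + 1/9)/(2*35/9) = 5 - 9*(-17)/(2*35*9) = 5 - 1*(-17/70) = 5 + 17/70 = 367/70)
((J(3, -2)*((-1 + 4)/(6 - 5)))*2)**2 = ((367*((-1 + 4)/(6 - 5))/70)*2)**2 = ((367*(3/1)/70)*2)**2 = ((367*(3*1)/70)*2)**2 = (((367/70)*3)*2)**2 = ((1101/70)*2)**2 = (1101/35)**2 = 1212201/1225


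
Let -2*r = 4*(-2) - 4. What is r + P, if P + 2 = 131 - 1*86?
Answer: 49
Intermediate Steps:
r = 6 (r = -(4*(-2) - 4)/2 = -(-8 - 4)/2 = -½*(-12) = 6)
P = 43 (P = -2 + (131 - 1*86) = -2 + (131 - 86) = -2 + 45 = 43)
r + P = 6 + 43 = 49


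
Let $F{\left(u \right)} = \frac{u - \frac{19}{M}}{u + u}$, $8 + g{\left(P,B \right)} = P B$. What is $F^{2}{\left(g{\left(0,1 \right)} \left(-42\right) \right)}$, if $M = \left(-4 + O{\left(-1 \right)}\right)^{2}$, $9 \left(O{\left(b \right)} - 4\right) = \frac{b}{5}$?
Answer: $\frac{161620369}{50176} \approx 3221.1$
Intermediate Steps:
$O{\left(b \right)} = 4 + \frac{b}{45}$ ($O{\left(b \right)} = 4 + \frac{b \frac{1}{5}}{9} = 4 + \frac{\frac{1}{5} b}{9} = 4 + \frac{b}{45}$)
$M = \frac{1}{2025}$ ($M = \left(-4 + \left(4 + \frac{1}{45} \left(-1\right)\right)\right)^{2} = \left(-4 + \left(4 - \frac{1}{45}\right)\right)^{2} = \left(-4 + \frac{179}{45}\right)^{2} = \left(- \frac{1}{45}\right)^{2} = \frac{1}{2025} \approx 0.00049383$)
$g{\left(P,B \right)} = -8 + B P$ ($g{\left(P,B \right)} = -8 + P B = -8 + B P$)
$F{\left(u \right)} = \frac{-38475 + u}{2 u}$ ($F{\left(u \right)} = \frac{u - 19 \frac{1}{\frac{1}{2025}}}{u + u} = \frac{u - 38475}{2 u} = \left(u - 38475\right) \frac{1}{2 u} = \left(-38475 + u\right) \frac{1}{2 u} = \frac{-38475 + u}{2 u}$)
$F^{2}{\left(g{\left(0,1 \right)} \left(-42\right) \right)} = \left(\frac{-38475 + \left(-8 + 1 \cdot 0\right) \left(-42\right)}{2 \left(-8 + 1 \cdot 0\right) \left(-42\right)}\right)^{2} = \left(\frac{-38475 + \left(-8 + 0\right) \left(-42\right)}{2 \left(-8 + 0\right) \left(-42\right)}\right)^{2} = \left(\frac{-38475 - -336}{2 \left(\left(-8\right) \left(-42\right)\right)}\right)^{2} = \left(\frac{-38475 + 336}{2 \cdot 336}\right)^{2} = \left(\frac{1}{2} \cdot \frac{1}{336} \left(-38139\right)\right)^{2} = \left(- \frac{12713}{224}\right)^{2} = \frac{161620369}{50176}$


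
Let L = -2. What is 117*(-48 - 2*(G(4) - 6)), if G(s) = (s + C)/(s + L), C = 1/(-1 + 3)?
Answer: -9477/2 ≈ -4738.5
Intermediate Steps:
C = ½ (C = 1/2 = ½ ≈ 0.50000)
G(s) = (½ + s)/(-2 + s) (G(s) = (s + ½)/(s - 2) = (½ + s)/(-2 + s))
117*(-48 - 2*(G(4) - 6)) = 117*(-48 - 2*((½ + 4)/(-2 + 4) - 6)) = 117*(-48 - 2*((9/2)/2 - 6)) = 117*(-48 - 2*((½)*(9/2) - 6)) = 117*(-48 - 2*(9/4 - 6)) = 117*(-48 - 2*(-15/4)) = 117*(-48 + 15/2) = 117*(-81/2) = -9477/2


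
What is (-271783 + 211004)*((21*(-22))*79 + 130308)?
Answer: -5701677990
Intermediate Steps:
(-271783 + 211004)*((21*(-22))*79 + 130308) = -60779*(-462*79 + 130308) = -60779*(-36498 + 130308) = -60779*93810 = -5701677990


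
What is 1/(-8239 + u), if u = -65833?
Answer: -1/74072 ≈ -1.3500e-5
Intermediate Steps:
1/(-8239 + u) = 1/(-8239 - 65833) = 1/(-74072) = -1/74072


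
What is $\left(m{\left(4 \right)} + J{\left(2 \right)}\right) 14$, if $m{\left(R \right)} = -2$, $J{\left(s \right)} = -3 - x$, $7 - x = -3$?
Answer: $-210$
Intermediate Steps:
$x = 10$ ($x = 7 - -3 = 7 + 3 = 10$)
$J{\left(s \right)} = -13$ ($J{\left(s \right)} = -3 - 10 = -13$)
$\left(m{\left(4 \right)} + J{\left(2 \right)}\right) 14 = \left(-2 - 13\right) 14 = \left(-15\right) 14 = -210$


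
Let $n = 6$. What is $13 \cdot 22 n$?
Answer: $1716$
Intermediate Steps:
$13 \cdot 22 n = 13 \cdot 22 \cdot 6 = 286 \cdot 6 = 1716$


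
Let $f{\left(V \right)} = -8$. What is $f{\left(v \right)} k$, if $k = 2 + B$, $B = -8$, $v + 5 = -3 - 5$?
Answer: $48$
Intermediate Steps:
$v = -13$ ($v = -5 - 8 = -13$)
$k = -6$ ($k = 2 - 8 = -6$)
$f{\left(v \right)} k = \left(-8\right) \left(-6\right) = 48$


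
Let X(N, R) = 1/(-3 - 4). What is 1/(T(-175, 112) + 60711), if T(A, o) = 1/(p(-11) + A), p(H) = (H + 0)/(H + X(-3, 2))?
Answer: 13573/824030325 ≈ 1.6471e-5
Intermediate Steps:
X(N, R) = -⅐ (X(N, R) = 1/(-7) = -⅐)
p(H) = H/(-⅐ + H) (p(H) = (H + 0)/(H - ⅐) = H/(-⅐ + H))
T(A, o) = 1/(77/78 + A) (T(A, o) = 1/(7*(-11)/(-1 + 7*(-11)) + A) = 1/(7*(-11)/(-1 - 77) + A) = 1/(7*(-11)/(-78) + A) = 1/(7*(-11)*(-1/78) + A) = 1/(77/78 + A))
1/(T(-175, 112) + 60711) = 1/(78/(77 + 78*(-175)) + 60711) = 1/(78/(77 - 13650) + 60711) = 1/(78/(-13573) + 60711) = 1/(78*(-1/13573) + 60711) = 1/(-78/13573 + 60711) = 1/(824030325/13573) = 13573/824030325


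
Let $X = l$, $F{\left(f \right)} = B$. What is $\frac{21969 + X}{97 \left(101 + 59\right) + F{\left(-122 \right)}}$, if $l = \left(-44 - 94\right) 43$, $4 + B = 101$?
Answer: $\frac{16035}{15617} \approx 1.0268$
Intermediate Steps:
$B = 97$ ($B = -4 + 101 = 97$)
$F{\left(f \right)} = 97$
$l = -5934$ ($l = \left(-138\right) 43 = -5934$)
$X = -5934$
$\frac{21969 + X}{97 \left(101 + 59\right) + F{\left(-122 \right)}} = \frac{21969 - 5934}{97 \left(101 + 59\right) + 97} = \frac{16035}{97 \cdot 160 + 97} = \frac{16035}{15520 + 97} = \frac{16035}{15617}$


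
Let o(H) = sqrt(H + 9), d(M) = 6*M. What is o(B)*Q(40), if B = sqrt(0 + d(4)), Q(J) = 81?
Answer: 81*sqrt(9 + 2*sqrt(6)) ≈ 301.98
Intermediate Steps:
B = 2*sqrt(6) (B = sqrt(0 + 6*4) = sqrt(0 + 24) = sqrt(24) = 2*sqrt(6) ≈ 4.8990)
o(H) = sqrt(9 + H)
o(B)*Q(40) = sqrt(9 + 2*sqrt(6))*81 = 81*sqrt(9 + 2*sqrt(6))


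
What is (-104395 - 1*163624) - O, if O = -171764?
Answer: -96255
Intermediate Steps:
(-104395 - 1*163624) - O = (-104395 - 1*163624) - 1*(-171764) = (-104395 - 163624) + 171764 = -268019 + 171764 = -96255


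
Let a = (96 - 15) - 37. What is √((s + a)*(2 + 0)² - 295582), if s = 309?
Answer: I*√294170 ≈ 542.37*I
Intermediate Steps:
a = 44 (a = 81 - 37 = 44)
√((s + a)*(2 + 0)² - 295582) = √((309 + 44)*(2 + 0)² - 295582) = √(353*2² - 295582) = √(353*4 - 295582) = √(1412 - 295582) = √(-294170) = I*√294170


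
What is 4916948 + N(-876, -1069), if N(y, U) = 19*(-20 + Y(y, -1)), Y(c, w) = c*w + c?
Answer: 4916568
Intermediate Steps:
Y(c, w) = c + c*w
N(y, U) = -380 (N(y, U) = 19*(-20 + y*(1 - 1)) = 19*(-20 + y*0) = 19*(-20 + 0) = 19*(-20) = -380)
4916948 + N(-876, -1069) = 4916948 - 380 = 4916568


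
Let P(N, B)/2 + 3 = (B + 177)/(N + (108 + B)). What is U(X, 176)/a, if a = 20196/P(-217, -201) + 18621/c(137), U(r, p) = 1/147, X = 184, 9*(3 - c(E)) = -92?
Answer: -2567/772378551 ≈ -3.3235e-6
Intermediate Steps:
c(E) = 119/9 (c(E) = 3 - ⅑*(-92) = 3 + 92/9 = 119/9)
U(r, p) = 1/147
P(N, B) = -6 + 2*(177 + B)/(108 + B + N) (P(N, B) = -6 + 2*((B + 177)/(N + (108 + B))) = -6 + 2*((177 + B)/(108 + B + N)) = -6 + 2*(177 + B)/(108 + B + N))
a = -36779931/17969 (a = 20196/((2*(-147 - 3*(-217) - 2*(-201))/(108 - 201 - 217))) + 18621/(119/9) = 20196/((2*(-147 + 651 + 402)/(-310))) + 18621*(9/119) = 20196/((2*(-1/310)*906)) + 167589/119 = 20196/(-906/155) + 167589/119 = 20196*(-155/906) + 167589/119 = -521730/151 + 167589/119 = -36779931/17969 ≈ -2046.9)
U(X, 176)/a = 1/(147*(-36779931/17969)) = (1/147)*(-17969/36779931) = -2567/772378551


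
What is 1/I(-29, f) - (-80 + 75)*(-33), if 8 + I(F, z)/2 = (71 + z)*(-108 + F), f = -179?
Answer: -4880039/29576 ≈ -165.00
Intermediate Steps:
I(F, z) = -16 + 2*(-108 + F)*(71 + z) (I(F, z) = -16 + 2*((71 + z)*(-108 + F)) = -16 + 2*((-108 + F)*(71 + z)) = -16 + 2*(-108 + F)*(71 + z))
1/I(-29, f) - (-80 + 75)*(-33) = 1/(-15352 - 216*(-179) + 142*(-29) + 2*(-29)*(-179)) - (-80 + 75)*(-33) = 1/(-15352 + 38664 - 4118 + 10382) - (-5)*(-33) = 1/29576 - 1*165 = 1/29576 - 165 = -4880039/29576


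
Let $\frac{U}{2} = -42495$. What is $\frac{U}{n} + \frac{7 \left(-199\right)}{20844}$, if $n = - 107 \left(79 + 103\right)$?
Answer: $\frac{872202139}{202958028} \approx 4.2974$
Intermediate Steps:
$U = -84990$ ($U = 2 \left(-42495\right) = -84990$)
$n = -19474$ ($n = \left(-107\right) 182 = -19474$)
$\frac{U}{n} + \frac{7 \left(-199\right)}{20844} = - \frac{84990}{-19474} + \frac{7 \left(-199\right)}{20844} = \left(-84990\right) \left(- \frac{1}{19474}\right) - \frac{1393}{20844} = \frac{42495}{9737} - \frac{1393}{20844} = \frac{872202139}{202958028}$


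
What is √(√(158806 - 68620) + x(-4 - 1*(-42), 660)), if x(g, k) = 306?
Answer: √(306 + √90186) ≈ 24.623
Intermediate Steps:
√(√(158806 - 68620) + x(-4 - 1*(-42), 660)) = √(√(158806 - 68620) + 306) = √(√90186 + 306) = √(306 + √90186)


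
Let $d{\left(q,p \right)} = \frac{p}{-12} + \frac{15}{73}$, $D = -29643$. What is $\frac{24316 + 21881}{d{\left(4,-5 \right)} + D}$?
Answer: $- \frac{40468572}{25966723} \approx -1.5585$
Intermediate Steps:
$d{\left(q,p \right)} = \frac{15}{73} - \frac{p}{12}$ ($d{\left(q,p \right)} = p \left(- \frac{1}{12}\right) + 15 \cdot \frac{1}{73} = - \frac{p}{12} + \frac{15}{73} = \frac{15}{73} - \frac{p}{12}$)
$\frac{24316 + 21881}{d{\left(4,-5 \right)} + D} = \frac{24316 + 21881}{\left(\frac{15}{73} - - \frac{5}{12}\right) - 29643} = \frac{46197}{\left(\frac{15}{73} + \frac{5}{12}\right) - 29643} = \frac{46197}{\frac{545}{876} - 29643} = \frac{46197}{- \frac{25966723}{876}} = 46197 \left(- \frac{876}{25966723}\right) = - \frac{40468572}{25966723}$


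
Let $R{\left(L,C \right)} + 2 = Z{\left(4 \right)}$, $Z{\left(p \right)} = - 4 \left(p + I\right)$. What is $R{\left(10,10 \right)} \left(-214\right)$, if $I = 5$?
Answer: $8132$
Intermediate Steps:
$Z{\left(p \right)} = -20 - 4 p$ ($Z{\left(p \right)} = - 4 \left(p + 5\right) = - 4 \left(5 + p\right) = -20 - 4 p$)
$R{\left(L,C \right)} = -38$ ($R{\left(L,C \right)} = -2 - 36 = -38$)
$R{\left(10,10 \right)} \left(-214\right) = \left(-38\right) \left(-214\right) = 8132$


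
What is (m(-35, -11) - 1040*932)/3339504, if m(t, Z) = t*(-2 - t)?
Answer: -970435/3339504 ≈ -0.29059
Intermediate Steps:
(m(-35, -11) - 1040*932)/3339504 = (-1*(-35)*(2 - 35) - 1040*932)/3339504 = (-1*(-35)*(-33) - 969280)*(1/3339504) = (-1155 - 969280)*(1/3339504) = -970435*1/3339504 = -970435/3339504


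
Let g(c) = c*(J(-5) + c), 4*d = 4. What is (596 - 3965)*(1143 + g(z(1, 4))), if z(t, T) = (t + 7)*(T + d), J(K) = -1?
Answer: -9106407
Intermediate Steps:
d = 1 (d = (¼)*4 = 1)
z(t, T) = (1 + T)*(7 + t) (z(t, T) = (t + 7)*(T + 1) = (7 + t)*(1 + T) = (1 + T)*(7 + t))
g(c) = c*(-1 + c)
(596 - 3965)*(1143 + g(z(1, 4))) = (596 - 3965)*(1143 + (7 + 1 + 7*4 + 4*1)*(-1 + (7 + 1 + 7*4 + 4*1))) = -3369*(1143 + (7 + 1 + 28 + 4)*(-1 + (7 + 1 + 28 + 4))) = -3369*(1143 + 40*(-1 + 40)) = -3369*(1143 + 40*39) = -3369*(1143 + 1560) = -3369*2703 = -9106407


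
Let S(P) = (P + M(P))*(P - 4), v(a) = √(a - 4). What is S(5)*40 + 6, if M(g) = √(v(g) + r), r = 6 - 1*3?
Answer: 286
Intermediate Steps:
r = 3 (r = 6 - 3 = 3)
v(a) = √(-4 + a)
M(g) = √(3 + √(-4 + g)) (M(g) = √(√(-4 + g) + 3) = √(3 + √(-4 + g)))
S(P) = (-4 + P)*(P + √(3 + √(-4 + P))) (S(P) = (P + √(3 + √(-4 + P)))*(P - 4) = (P + √(3 + √(-4 + P)))*(-4 + P) = (-4 + P)*(P + √(3 + √(-4 + P))))
S(5)*40 + 6 = (5² - 4*5 - 4*√(3 + √(-4 + 5)) + 5*√(3 + √(-4 + 5)))*40 + 6 = (25 - 20 - 4*√(3 + √1) + 5*√(3 + √1))*40 + 6 = (25 - 20 - 4*√(3 + 1) + 5*√(3 + 1))*40 + 6 = (25 - 20 - 4*√4 + 5*√4)*40 + 6 = (25 - 20 - 4*2 + 5*2)*40 + 6 = (25 - 20 - 8 + 10)*40 + 6 = 7*40 + 6 = 280 + 6 = 286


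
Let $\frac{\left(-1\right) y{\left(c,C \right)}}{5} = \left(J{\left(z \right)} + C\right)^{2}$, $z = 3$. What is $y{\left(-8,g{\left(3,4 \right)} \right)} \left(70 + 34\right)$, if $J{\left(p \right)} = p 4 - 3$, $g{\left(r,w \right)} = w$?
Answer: $-87880$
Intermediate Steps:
$J{\left(p \right)} = -3 + 4 p$ ($J{\left(p \right)} = 4 p - 3 = -3 + 4 p$)
$y{\left(c,C \right)} = - 5 \left(9 + C\right)^{2}$ ($y{\left(c,C \right)} = - 5 \left(\left(-3 + 4 \cdot 3\right) + C\right)^{2} = - 5 \left(\left(-3 + 12\right) + C\right)^{2} = - 5 \left(9 + C\right)^{2}$)
$y{\left(-8,g{\left(3,4 \right)} \right)} \left(70 + 34\right) = - 5 \left(9 + 4\right)^{2} \left(70 + 34\right) = - 5 \cdot 13^{2} \cdot 104 = \left(-5\right) 169 \cdot 104 = \left(-845\right) 104 = -87880$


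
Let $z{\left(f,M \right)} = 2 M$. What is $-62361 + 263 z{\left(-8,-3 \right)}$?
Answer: $-63939$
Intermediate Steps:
$-62361 + 263 z{\left(-8,-3 \right)} = -62361 + 263 \cdot 2 \left(-3\right) = -62361 + 263 \left(-6\right) = -62361 - 1578 = -63939$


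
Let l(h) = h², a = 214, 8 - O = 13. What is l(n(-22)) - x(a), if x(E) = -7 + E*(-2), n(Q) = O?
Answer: 460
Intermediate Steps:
O = -5 (O = 8 - 1*13 = 8 - 13 = -5)
n(Q) = -5
x(E) = -7 - 2*E
l(n(-22)) - x(a) = (-5)² - (-7 - 2*214) = 25 - (-7 - 428) = 25 - 1*(-435) = 25 + 435 = 460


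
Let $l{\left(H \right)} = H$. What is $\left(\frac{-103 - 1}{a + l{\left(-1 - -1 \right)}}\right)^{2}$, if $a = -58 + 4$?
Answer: $\frac{2704}{729} \approx 3.7092$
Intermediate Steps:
$a = -54$
$\left(\frac{-103 - 1}{a + l{\left(-1 - -1 \right)}}\right)^{2} = \left(\frac{-103 - 1}{-54 - 0}\right)^{2} = \left(- \frac{104}{-54 + \left(-1 + 1\right)}\right)^{2} = \left(- \frac{104}{-54 + 0}\right)^{2} = \left(- \frac{104}{-54}\right)^{2} = \left(\left(-104\right) \left(- \frac{1}{54}\right)\right)^{2} = \left(\frac{52}{27}\right)^{2} = \frac{2704}{729}$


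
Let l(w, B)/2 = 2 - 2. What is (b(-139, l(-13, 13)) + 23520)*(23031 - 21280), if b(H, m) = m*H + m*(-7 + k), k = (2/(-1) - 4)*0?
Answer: 41183520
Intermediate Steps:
k = 0 (k = (2*(-1) - 4)*0 = (-2 - 4)*0 = -6*0 = 0)
l(w, B) = 0 (l(w, B) = 2*(2 - 2) = 2*0 = 0)
b(H, m) = -7*m + H*m (b(H, m) = m*H + m*(-7 + 0) = H*m + m*(-7) = H*m - 7*m = -7*m + H*m)
(b(-139, l(-13, 13)) + 23520)*(23031 - 21280) = (0*(-7 - 139) + 23520)*(23031 - 21280) = (0*(-146) + 23520)*1751 = (0 + 23520)*1751 = 23520*1751 = 41183520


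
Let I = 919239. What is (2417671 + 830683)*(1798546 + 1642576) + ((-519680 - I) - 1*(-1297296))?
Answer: 11177982271565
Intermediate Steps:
(2417671 + 830683)*(1798546 + 1642576) + ((-519680 - I) - 1*(-1297296)) = (2417671 + 830683)*(1798546 + 1642576) + ((-519680 - 1*919239) - 1*(-1297296)) = 3248354*3441122 + ((-519680 - 919239) + 1297296) = 11177982413188 + (-1438919 + 1297296) = 11177982413188 - 141623 = 11177982271565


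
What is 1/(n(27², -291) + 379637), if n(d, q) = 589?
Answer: 1/380226 ≈ 2.6300e-6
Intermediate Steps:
1/(n(27², -291) + 379637) = 1/(589 + 379637) = 1/380226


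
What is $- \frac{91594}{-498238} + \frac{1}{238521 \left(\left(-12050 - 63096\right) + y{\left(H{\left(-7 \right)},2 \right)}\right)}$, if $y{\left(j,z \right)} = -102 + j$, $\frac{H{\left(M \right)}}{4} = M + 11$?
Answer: $\frac{821800230252865}{4470293941140768} \approx 0.18384$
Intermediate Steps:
$H{\left(M \right)} = 44 + 4 M$ ($H{\left(M \right)} = 4 \left(M + 11\right) = 4 \left(11 + M\right) = 44 + 4 M$)
$- \frac{91594}{-498238} + \frac{1}{238521 \left(\left(-12050 - 63096\right) + y{\left(H{\left(-7 \right)},2 \right)}\right)} = - \frac{91594}{-498238} + \frac{1}{238521 \left(\left(-12050 - 63096\right) + \left(-102 + \left(44 + 4 \left(-7\right)\right)\right)\right)} = \left(-91594\right) \left(- \frac{1}{498238}\right) + \frac{1}{238521 \left(-75146 + \left(-102 + \left(44 - 28\right)\right)\right)} = \frac{45797}{249119} + \frac{1}{238521 \left(-75146 + \left(-102 + 16\right)\right)} = \frac{45797}{249119} + \frac{1}{238521 \left(-75146 - 86\right)} = \frac{45797}{249119} + \frac{1}{238521 \left(-75232\right)} = \frac{45797}{249119} + \frac{1}{238521} \left(- \frac{1}{75232}\right) = \frac{45797}{249119} - \frac{1}{17944411872} = \frac{821800230252865}{4470293941140768}$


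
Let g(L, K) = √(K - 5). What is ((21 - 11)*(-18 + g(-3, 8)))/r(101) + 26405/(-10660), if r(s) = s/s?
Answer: -389041/2132 + 10*√3 ≈ -165.16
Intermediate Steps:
g(L, K) = √(-5 + K)
r(s) = 1
((21 - 11)*(-18 + g(-3, 8)))/r(101) + 26405/(-10660) = ((21 - 11)*(-18 + √(-5 + 8)))/1 + 26405/(-10660) = (10*(-18 + √3))*1 + 26405*(-1/10660) = (-180 + 10*√3)*1 - 5281/2132 = (-180 + 10*√3) - 5281/2132 = -389041/2132 + 10*√3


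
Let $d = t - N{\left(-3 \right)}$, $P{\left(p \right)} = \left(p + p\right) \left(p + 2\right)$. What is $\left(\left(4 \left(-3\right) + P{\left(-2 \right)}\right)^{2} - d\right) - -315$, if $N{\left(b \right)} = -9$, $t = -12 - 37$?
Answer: $499$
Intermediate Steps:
$t = -49$ ($t = -12 - 37 = -49$)
$P{\left(p \right)} = 2 p \left(2 + p\right)$
$d = -40$ ($d = -49 - -9 = -49 + 9 = -40$)
$\left(\left(4 \left(-3\right) + P{\left(-2 \right)}\right)^{2} - d\right) - -315 = \left(\left(4 \left(-3\right) + 2 \left(-2\right) \left(2 - 2\right)\right)^{2} - -40\right) - -315 = \left(\left(-12 + 2 \left(-2\right) 0\right)^{2} + 40\right) + 315 = \left(\left(-12 + 0\right)^{2} + 40\right) + 315 = \left(\left(-12\right)^{2} + 40\right) + 315 = \left(144 + 40\right) + 315 = 184 + 315 = 499$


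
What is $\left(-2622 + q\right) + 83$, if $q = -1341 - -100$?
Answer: $-3780$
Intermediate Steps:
$q = -1241$ ($q = -1341 + 100 = -1241$)
$\left(-2622 + q\right) + 83 = \left(-2622 - 1241\right) + 83 = -3863 + 83 = -3780$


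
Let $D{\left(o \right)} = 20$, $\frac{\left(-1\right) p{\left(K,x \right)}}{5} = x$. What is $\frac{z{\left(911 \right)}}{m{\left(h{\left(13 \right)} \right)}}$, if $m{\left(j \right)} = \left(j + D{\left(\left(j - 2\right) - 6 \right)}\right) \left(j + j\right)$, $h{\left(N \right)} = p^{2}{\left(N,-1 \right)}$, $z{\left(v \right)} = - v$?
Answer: $- \frac{911}{2250} \approx -0.40489$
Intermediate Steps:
$p{\left(K,x \right)} = - 5 x$
$h{\left(N \right)} = 25$ ($h{\left(N \right)} = \left(\left(-5\right) \left(-1\right)\right)^{2} = 5^{2} = 25$)
$m{\left(j \right)} = 2 j \left(20 + j\right)$ ($m{\left(j \right)} = \left(j + 20\right) \left(j + j\right) = \left(20 + j\right) 2 j = 2 j \left(20 + j\right)$)
$\frac{z{\left(911 \right)}}{m{\left(h{\left(13 \right)} \right)}} = \frac{\left(-1\right) 911}{2 \cdot 25 \left(20 + 25\right)} = - \frac{911}{2 \cdot 25 \cdot 45} = - \frac{911}{2250}$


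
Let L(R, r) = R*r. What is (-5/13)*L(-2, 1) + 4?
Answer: 62/13 ≈ 4.7692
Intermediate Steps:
(-5/13)*L(-2, 1) + 4 = (-5/13)*(-2*1) + 4 = -5*1/13*(-2) + 4 = -5/13*(-2) + 4 = 10/13 + 4 = 62/13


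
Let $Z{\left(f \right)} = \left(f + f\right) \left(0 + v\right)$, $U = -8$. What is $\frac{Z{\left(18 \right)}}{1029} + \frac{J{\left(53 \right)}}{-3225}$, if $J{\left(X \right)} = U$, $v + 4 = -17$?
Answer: $- \frac{115708}{158025} \approx -0.73221$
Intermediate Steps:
$v = -21$ ($v = -4 - 17 = -21$)
$J{\left(X \right)} = -8$
$Z{\left(f \right)} = - 42 f$ ($Z{\left(f \right)} = \left(f + f\right) \left(0 - 21\right) = 2 f \left(-21\right) = - 42 f$)
$\frac{Z{\left(18 \right)}}{1029} + \frac{J{\left(53 \right)}}{-3225} = \frac{\left(-42\right) 18}{1029} - \frac{8}{-3225} = \left(-756\right) \frac{1}{1029} - - \frac{8}{3225} = - \frac{36}{49} + \frac{8}{3225} = - \frac{115708}{158025}$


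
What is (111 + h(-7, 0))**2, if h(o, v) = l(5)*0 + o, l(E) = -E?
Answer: 10816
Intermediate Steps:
h(o, v) = o (h(o, v) = -1*5*0 + o = -5*0 + o = 0 + o = o)
(111 + h(-7, 0))**2 = (111 - 7)**2 = 104**2 = 10816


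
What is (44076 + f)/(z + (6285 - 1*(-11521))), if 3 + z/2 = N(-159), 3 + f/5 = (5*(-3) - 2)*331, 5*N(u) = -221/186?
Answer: 7405590/8276779 ≈ 0.89474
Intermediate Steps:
N(u) = -221/930 (N(u) = (-221/186)/5 = (-221*1/186)/5 = (1/5)*(-221/186) = -221/930)
f = -28150 (f = -15 + 5*((5*(-3) - 2)*331) = -15 + 5*((-15 - 2)*331) = -15 + 5*(-17*331) = -15 + 5*(-5627) = -15 - 28135 = -28150)
z = -3011/465 (z = -6 + 2*(-221/930) = -6 - 221/465 = -3011/465 ≈ -6.4753)
(44076 + f)/(z + (6285 - 1*(-11521))) = (44076 - 28150)/(-3011/465 + (6285 - 1*(-11521))) = 15926/(-3011/465 + (6285 + 11521)) = 15926/(-3011/465 + 17806) = 15926/(8276779/465) = 15926*(465/8276779) = 7405590/8276779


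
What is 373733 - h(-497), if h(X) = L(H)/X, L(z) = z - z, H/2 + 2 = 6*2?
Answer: 373733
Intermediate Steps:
H = 20 (H = -4 + 2*(6*2) = -4 + 2*12 = -4 + 24 = 20)
L(z) = 0
h(X) = 0 (h(X) = 0/X = 0)
373733 - h(-497) = 373733 - 1*0 = 373733 + 0 = 373733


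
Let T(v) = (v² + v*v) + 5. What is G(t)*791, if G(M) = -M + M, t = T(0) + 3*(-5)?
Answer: 0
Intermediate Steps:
T(v) = 5 + 2*v² (T(v) = (v² + v²) + 5 = 2*v² + 5 = 5 + 2*v²)
t = -10 (t = (5 + 2*0²) + 3*(-5) = (5 + 2*0) - 15 = (5 + 0) - 15 = 5 - 15 = -10)
G(M) = 0
G(t)*791 = 0*791 = 0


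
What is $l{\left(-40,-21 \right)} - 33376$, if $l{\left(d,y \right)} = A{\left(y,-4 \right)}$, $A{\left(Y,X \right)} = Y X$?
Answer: $-33292$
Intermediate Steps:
$A{\left(Y,X \right)} = X Y$
$l{\left(d,y \right)} = - 4 y$
$l{\left(-40,-21 \right)} - 33376 = \left(-4\right) \left(-21\right) - 33376 = 84 - 33376 = -33292$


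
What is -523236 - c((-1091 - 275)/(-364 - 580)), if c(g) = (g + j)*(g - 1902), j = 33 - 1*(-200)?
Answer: -17300735825/222784 ≈ -77657.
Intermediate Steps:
j = 233 (j = 33 + 200 = 233)
c(g) = (-1902 + g)*(233 + g) (c(g) = (g + 233)*(g - 1902) = (233 + g)*(-1902 + g) = (-1902 + g)*(233 + g))
-523236 - c((-1091 - 275)/(-364 - 580)) = -523236 - (-443166 + ((-1091 - 275)/(-364 - 580))**2 - 1669*(-1091 - 275)/(-364 - 580)) = -523236 - (-443166 + (-1366/(-944))**2 - (-2279854)/(-944)) = -523236 - (-443166 + (-1366*(-1/944))**2 - (-2279854)*(-1)/944) = -523236 - (-443166 + (683/472)**2 - 1669*683/472) = -523236 - (-443166 + 466489/222784 - 1139927/472) = -523236 - 1*(-99267873199/222784) = -523236 + 99267873199/222784 = -17300735825/222784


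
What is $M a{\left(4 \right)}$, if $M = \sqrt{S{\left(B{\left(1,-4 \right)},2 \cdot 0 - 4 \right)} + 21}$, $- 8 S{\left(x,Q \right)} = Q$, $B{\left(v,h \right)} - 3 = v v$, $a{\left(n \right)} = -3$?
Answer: $- \frac{3 \sqrt{86}}{2} \approx -13.91$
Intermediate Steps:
$B{\left(v,h \right)} = 3 + v^{2}$ ($B{\left(v,h \right)} = 3 + v v = 3 + v^{2}$)
$S{\left(x,Q \right)} = - \frac{Q}{8}$
$M = \frac{\sqrt{86}}{2}$ ($M = \sqrt{- \frac{2 \cdot 0 - 4}{8} + 21} = \sqrt{- \frac{0 - 4}{8} + 21} = \sqrt{\left(- \frac{1}{8}\right) \left(-4\right) + 21} = \sqrt{\frac{1}{2} + 21} = \sqrt{\frac{43}{2}} = \frac{\sqrt{86}}{2} \approx 4.6368$)
$M a{\left(4 \right)} = \frac{\sqrt{86}}{2} \left(-3\right) = - \frac{3 \sqrt{86}}{2}$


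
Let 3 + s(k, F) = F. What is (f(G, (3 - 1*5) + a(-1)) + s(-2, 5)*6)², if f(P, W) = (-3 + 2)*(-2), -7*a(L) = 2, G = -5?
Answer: 196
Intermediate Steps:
a(L) = -2/7 (a(L) = -⅐*2 = -2/7)
s(k, F) = -3 + F
f(P, W) = 2 (f(P, W) = -1*(-2) = 2)
(f(G, (3 - 1*5) + a(-1)) + s(-2, 5)*6)² = (2 + (-3 + 5)*6)² = (2 + 2*6)² = (2 + 12)² = 14² = 196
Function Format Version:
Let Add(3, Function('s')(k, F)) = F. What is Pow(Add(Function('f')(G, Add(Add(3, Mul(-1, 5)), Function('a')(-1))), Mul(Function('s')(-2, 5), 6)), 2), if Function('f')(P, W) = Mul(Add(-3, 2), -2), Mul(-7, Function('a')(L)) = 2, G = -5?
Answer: 196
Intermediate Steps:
Function('a')(L) = Rational(-2, 7) (Function('a')(L) = Mul(Rational(-1, 7), 2) = Rational(-2, 7))
Function('s')(k, F) = Add(-3, F)
Function('f')(P, W) = 2 (Function('f')(P, W) = Mul(-1, -2) = 2)
Pow(Add(Function('f')(G, Add(Add(3, Mul(-1, 5)), Function('a')(-1))), Mul(Function('s')(-2, 5), 6)), 2) = Pow(Add(2, Mul(Add(-3, 5), 6)), 2) = Pow(Add(2, Mul(2, 6)), 2) = Pow(Add(2, 12), 2) = Pow(14, 2) = 196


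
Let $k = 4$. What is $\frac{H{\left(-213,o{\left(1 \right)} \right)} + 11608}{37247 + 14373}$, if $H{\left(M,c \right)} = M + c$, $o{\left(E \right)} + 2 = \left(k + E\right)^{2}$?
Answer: $\frac{5709}{25810} \approx 0.22119$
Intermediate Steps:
$o{\left(E \right)} = -2 + \left(4 + E\right)^{2}$
$\frac{H{\left(-213,o{\left(1 \right)} \right)} + 11608}{37247 + 14373} = \frac{\left(-213 - \left(2 - \left(4 + 1\right)^{2}\right)\right) + 11608}{37247 + 14373} = \frac{\left(-213 - \left(2 - 5^{2}\right)\right) + 11608}{51620} = \left(\left(-213 + \left(-2 + 25\right)\right) + 11608\right) \frac{1}{51620} = \left(\left(-213 + 23\right) + 11608\right) \frac{1}{51620} = \left(-190 + 11608\right) \frac{1}{51620} = 11418 \cdot \frac{1}{51620} = \frac{5709}{25810}$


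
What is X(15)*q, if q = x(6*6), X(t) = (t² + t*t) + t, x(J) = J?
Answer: 16740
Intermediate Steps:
X(t) = t + 2*t² (X(t) = (t² + t²) + t = 2*t² + t = t + 2*t²)
q = 36 (q = 6*6 = 36)
X(15)*q = (15*(1 + 2*15))*36 = (15*(1 + 30))*36 = (15*31)*36 = 465*36 = 16740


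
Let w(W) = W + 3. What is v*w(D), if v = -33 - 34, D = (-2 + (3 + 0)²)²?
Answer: -3484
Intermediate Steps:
D = 49 (D = (-2 + 3²)² = (-2 + 9)² = 7² = 49)
w(W) = 3 + W
v = -67
v*w(D) = -67*(3 + 49) = -67*52 = -3484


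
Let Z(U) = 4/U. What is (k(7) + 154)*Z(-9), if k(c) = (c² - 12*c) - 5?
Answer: -152/3 ≈ -50.667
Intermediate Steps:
k(c) = -5 + c² - 12*c
(k(7) + 154)*Z(-9) = ((-5 + 7² - 12*7) + 154)*(4/(-9)) = ((-5 + 49 - 84) + 154)*(4*(-⅑)) = (-40 + 154)*(-4/9) = 114*(-4/9) = -152/3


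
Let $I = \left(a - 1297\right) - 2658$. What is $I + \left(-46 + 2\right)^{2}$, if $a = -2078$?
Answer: $-4097$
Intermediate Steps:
$I = -6033$ ($I = \left(-2078 - 1297\right) - 2658 = -3375 - 2658 = -6033$)
$I + \left(-46 + 2\right)^{2} = -6033 + \left(-46 + 2\right)^{2} = -6033 + \left(-44\right)^{2} = -6033 + 1936 = -4097$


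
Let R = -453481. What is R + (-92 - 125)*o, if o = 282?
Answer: -514675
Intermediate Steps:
R + (-92 - 125)*o = -453481 + (-92 - 125)*282 = -453481 - 217*282 = -453481 - 61194 = -514675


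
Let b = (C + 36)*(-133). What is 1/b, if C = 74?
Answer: -1/14630 ≈ -6.8353e-5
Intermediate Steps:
b = -14630 (b = (74 + 36)*(-133) = 110*(-133) = -14630)
1/b = 1/(-14630) = -1/14630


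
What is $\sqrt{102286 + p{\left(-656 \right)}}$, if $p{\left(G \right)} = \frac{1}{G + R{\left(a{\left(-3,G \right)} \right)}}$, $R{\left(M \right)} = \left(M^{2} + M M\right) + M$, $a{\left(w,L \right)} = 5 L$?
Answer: $\frac{\sqrt{2958643758252256170}}{5378216} \approx 319.82$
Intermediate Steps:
$R{\left(M \right)} = M + 2 M^{2}$ ($R{\left(M \right)} = \left(M^{2} + M^{2}\right) + M = 2 M^{2} + M = M + 2 M^{2}$)
$p{\left(G \right)} = \frac{1}{G + 5 G \left(1 + 10 G\right)}$ ($p{\left(G \right)} = \frac{1}{G + 5 G \left(1 + 2 \cdot 5 G\right)} = \frac{1}{G + 5 G \left(1 + 10 G\right)}$)
$\sqrt{102286 + p{\left(-656 \right)}} = \sqrt{102286 + \frac{1}{2 \left(-656\right) \left(3 + 25 \left(-656\right)\right)}} = \sqrt{102286 + \frac{1}{2} \left(- \frac{1}{656}\right) \frac{1}{3 - 16400}} = \sqrt{102286 + \frac{1}{2} \left(- \frac{1}{656}\right) \frac{1}{-16397}} = \sqrt{102286 + \frac{1}{2} \left(- \frac{1}{656}\right) \left(- \frac{1}{16397}\right)} = \sqrt{102286 + \frac{1}{21512864}} = \sqrt{\frac{2200464807105}{21512864}} = \frac{\sqrt{2958643758252256170}}{5378216}$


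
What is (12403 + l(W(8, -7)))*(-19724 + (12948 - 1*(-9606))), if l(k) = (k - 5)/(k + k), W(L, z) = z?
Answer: 245720410/7 ≈ 3.5103e+7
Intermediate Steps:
l(k) = (-5 + k)/(2*k) (l(k) = (-5 + k)/((2*k)) = (-5 + k)*(1/(2*k)) = (-5 + k)/(2*k))
(12403 + l(W(8, -7)))*(-19724 + (12948 - 1*(-9606))) = (12403 + (½)*(-5 - 7)/(-7))*(-19724 + (12948 - 1*(-9606))) = (12403 + (½)*(-⅐)*(-12))*(-19724 + (12948 + 9606)) = (12403 + 6/7)*(-19724 + 22554) = (86827/7)*2830 = 245720410/7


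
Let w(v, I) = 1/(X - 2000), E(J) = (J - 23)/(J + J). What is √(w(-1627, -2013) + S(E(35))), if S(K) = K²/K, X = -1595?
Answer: √108385655/25165 ≈ 0.41370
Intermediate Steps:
E(J) = (-23 + J)/(2*J) (E(J) = (-23 + J)/((2*J)) = (-23 + J)*(1/(2*J)) = (-23 + J)/(2*J))
w(v, I) = -1/3595 (w(v, I) = 1/(-1595 - 2000) = 1/(-3595) = -1/3595)
S(K) = K
√(w(-1627, -2013) + S(E(35))) = √(-1/3595 + (½)*(-23 + 35)/35) = √(-1/3595 + (½)*(1/35)*12) = √(-1/3595 + 6/35) = √(4307/25165) = √108385655/25165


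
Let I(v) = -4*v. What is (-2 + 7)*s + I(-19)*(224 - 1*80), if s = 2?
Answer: 10954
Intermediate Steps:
(-2 + 7)*s + I(-19)*(224 - 1*80) = (-2 + 7)*2 + (-4*(-19))*(224 - 1*80) = 5*2 + 76*(224 - 80) = 10 + 76*144 = 10 + 10944 = 10954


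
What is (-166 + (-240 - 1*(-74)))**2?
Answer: 110224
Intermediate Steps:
(-166 + (-240 - 1*(-74)))**2 = (-166 + (-240 + 74))**2 = (-166 - 166)**2 = (-332)**2 = 110224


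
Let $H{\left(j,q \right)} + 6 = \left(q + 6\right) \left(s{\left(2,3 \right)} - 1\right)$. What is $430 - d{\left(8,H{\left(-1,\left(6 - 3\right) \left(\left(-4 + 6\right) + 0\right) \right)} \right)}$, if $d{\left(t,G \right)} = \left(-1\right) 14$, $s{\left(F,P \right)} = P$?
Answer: $444$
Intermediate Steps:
$H{\left(j,q \right)} = 6 + 2 q$ ($H{\left(j,q \right)} = -6 + \left(q + 6\right) \left(3 - 1\right) = -6 + \left(6 + q\right) 2 = -6 + \left(12 + 2 q\right) = 6 + 2 q$)
$d{\left(t,G \right)} = -14$
$430 - d{\left(8,H{\left(-1,\left(6 - 3\right) \left(\left(-4 + 6\right) + 0\right) \right)} \right)} = 430 - -14 = 430 + 14 = 444$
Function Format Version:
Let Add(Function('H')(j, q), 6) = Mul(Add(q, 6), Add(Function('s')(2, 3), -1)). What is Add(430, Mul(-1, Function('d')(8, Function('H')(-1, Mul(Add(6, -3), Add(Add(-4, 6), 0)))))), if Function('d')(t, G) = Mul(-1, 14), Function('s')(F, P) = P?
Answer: 444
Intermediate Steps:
Function('H')(j, q) = Add(6, Mul(2, q)) (Function('H')(j, q) = Add(-6, Mul(Add(q, 6), Add(3, -1))) = Add(-6, Mul(Add(6, q), 2)) = Add(-6, Add(12, Mul(2, q))) = Add(6, Mul(2, q)))
Function('d')(t, G) = -14
Add(430, Mul(-1, Function('d')(8, Function('H')(-1, Mul(Add(6, -3), Add(Add(-4, 6), 0)))))) = Add(430, Mul(-1, -14)) = Add(430, 14) = 444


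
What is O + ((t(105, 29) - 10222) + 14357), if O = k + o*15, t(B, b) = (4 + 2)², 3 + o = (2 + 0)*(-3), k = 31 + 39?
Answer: 4106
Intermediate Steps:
k = 70
o = -9 (o = -3 + (2 + 0)*(-3) = -3 + 2*(-3) = -3 - 6 = -9)
t(B, b) = 36 (t(B, b) = 6² = 36)
O = -65 (O = 70 - 9*15 = 70 - 135 = -65)
O + ((t(105, 29) - 10222) + 14357) = -65 + ((36 - 10222) + 14357) = -65 + (-10186 + 14357) = -65 + 4171 = 4106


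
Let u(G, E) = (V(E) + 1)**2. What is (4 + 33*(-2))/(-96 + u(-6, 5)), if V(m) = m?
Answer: 31/30 ≈ 1.0333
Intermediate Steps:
u(G, E) = (1 + E)**2 (u(G, E) = (E + 1)**2 = (1 + E)**2)
(4 + 33*(-2))/(-96 + u(-6, 5)) = (4 + 33*(-2))/(-96 + (1 + 5)**2) = (4 - 66)/(-96 + 6**2) = -62/(-96 + 36) = -62/(-60) = -62*(-1/60) = 31/30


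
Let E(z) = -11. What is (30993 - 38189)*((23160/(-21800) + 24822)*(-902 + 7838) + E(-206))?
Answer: -675172735780396/545 ≈ -1.2388e+12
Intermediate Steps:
(30993 - 38189)*((23160/(-21800) + 24822)*(-902 + 7838) + E(-206)) = (30993 - 38189)*((23160/(-21800) + 24822)*(-902 + 7838) - 11) = -7196*((23160*(-1/21800) + 24822)*6936 - 11) = -7196*((-579/545 + 24822)*6936 - 11) = -7196*((13527411/545)*6936 - 11) = -7196*(93826122696/545 - 11) = -7196*93826116701/545 = -675172735780396/545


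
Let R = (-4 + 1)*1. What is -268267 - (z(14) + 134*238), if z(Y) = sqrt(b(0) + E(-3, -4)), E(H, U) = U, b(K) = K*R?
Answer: -300159 - 2*I ≈ -3.0016e+5 - 2.0*I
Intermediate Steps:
R = -3 (R = -3*1 = -3)
b(K) = -3*K (b(K) = K*(-3) = -3*K)
z(Y) = 2*I (z(Y) = sqrt(-3*0 - 4) = sqrt(0 - 4) = sqrt(-4) = 2*I)
-268267 - (z(14) + 134*238) = -268267 - (2*I + 134*238) = -268267 - (2*I + 31892) = -268267 - (31892 + 2*I) = -268267 + (-31892 - 2*I) = -300159 - 2*I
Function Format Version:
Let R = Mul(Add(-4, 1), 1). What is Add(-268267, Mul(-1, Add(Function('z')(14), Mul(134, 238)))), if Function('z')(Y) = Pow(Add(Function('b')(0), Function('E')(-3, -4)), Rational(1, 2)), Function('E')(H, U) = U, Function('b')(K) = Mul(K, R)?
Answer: Add(-300159, Mul(-2, I)) ≈ Add(-3.0016e+5, Mul(-2.0000, I))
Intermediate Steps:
R = -3 (R = Mul(-3, 1) = -3)
Function('b')(K) = Mul(-3, K) (Function('b')(K) = Mul(K, -3) = Mul(-3, K))
Function('z')(Y) = Mul(2, I) (Function('z')(Y) = Pow(Add(Mul(-3, 0), -4), Rational(1, 2)) = Pow(Add(0, -4), Rational(1, 2)) = Pow(-4, Rational(1, 2)) = Mul(2, I))
Add(-268267, Mul(-1, Add(Function('z')(14), Mul(134, 238)))) = Add(-268267, Mul(-1, Add(Mul(2, I), Mul(134, 238)))) = Add(-268267, Mul(-1, Add(Mul(2, I), 31892))) = Add(-268267, Mul(-1, Add(31892, Mul(2, I)))) = Add(-268267, Add(-31892, Mul(-2, I))) = Add(-300159, Mul(-2, I))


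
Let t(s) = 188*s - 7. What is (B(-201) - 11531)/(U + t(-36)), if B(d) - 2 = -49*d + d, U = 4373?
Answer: 1881/2402 ≈ 0.78310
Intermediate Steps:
t(s) = -7 + 188*s
B(d) = 2 - 48*d (B(d) = 2 + (-49*d + d) = 2 - 48*d)
(B(-201) - 11531)/(U + t(-36)) = ((2 - 48*(-201)) - 11531)/(4373 + (-7 + 188*(-36))) = ((2 + 9648) - 11531)/(4373 + (-7 - 6768)) = (9650 - 11531)/(4373 - 6775) = -1881/(-2402) = -1881*(-1/2402) = 1881/2402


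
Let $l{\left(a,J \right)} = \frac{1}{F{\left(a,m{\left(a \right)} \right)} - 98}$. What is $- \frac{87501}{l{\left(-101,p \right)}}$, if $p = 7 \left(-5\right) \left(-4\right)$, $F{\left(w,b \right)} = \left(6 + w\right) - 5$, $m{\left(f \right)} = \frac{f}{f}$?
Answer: $17325198$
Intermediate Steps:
$m{\left(f \right)} = 1$
$F{\left(w,b \right)} = 1 + w$
$p = 140$ ($p = \left(-35\right) \left(-4\right) = 140$)
$l{\left(a,J \right)} = \frac{1}{-97 + a}$ ($l{\left(a,J \right)} = \frac{1}{\left(1 + a\right) - 98} = \frac{1}{-97 + a}$)
$- \frac{87501}{l{\left(-101,p \right)}} = - \frac{87501}{\frac{1}{-97 - 101}} = - \frac{87501}{\frac{1}{-198}} = - \frac{87501}{- \frac{1}{198}} = \left(-87501\right) \left(-198\right) = 17325198$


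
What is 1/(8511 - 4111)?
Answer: 1/4400 ≈ 0.00022727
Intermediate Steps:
1/(8511 - 4111) = 1/4400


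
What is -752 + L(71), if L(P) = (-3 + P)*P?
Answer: 4076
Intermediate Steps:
L(P) = P*(-3 + P)
-752 + L(71) = -752 + 71*(-3 + 71) = -752 + 71*68 = -752 + 4828 = 4076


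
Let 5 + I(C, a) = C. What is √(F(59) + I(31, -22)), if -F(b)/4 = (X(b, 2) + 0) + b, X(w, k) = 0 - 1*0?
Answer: I*√210 ≈ 14.491*I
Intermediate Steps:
X(w, k) = 0 (X(w, k) = 0 + 0 = 0)
I(C, a) = -5 + C
F(b) = -4*b (F(b) = -4*((0 + 0) + b) = -4*(0 + b) = -4*b)
√(F(59) + I(31, -22)) = √(-4*59 + (-5 + 31)) = √(-236 + 26) = √(-210) = I*√210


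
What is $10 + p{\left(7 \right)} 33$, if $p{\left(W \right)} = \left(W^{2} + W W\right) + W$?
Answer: $3475$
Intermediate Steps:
$p{\left(W \right)} = W + 2 W^{2}$ ($p{\left(W \right)} = \left(W^{2} + W^{2}\right) + W = 2 W^{2} + W = W + 2 W^{2}$)
$10 + p{\left(7 \right)} 33 = 10 + 7 \left(1 + 2 \cdot 7\right) 33 = 10 + 7 \left(1 + 14\right) 33 = 10 + 7 \cdot 15 \cdot 33 = 10 + 105 \cdot 33 = 10 + 3465 = 3475$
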